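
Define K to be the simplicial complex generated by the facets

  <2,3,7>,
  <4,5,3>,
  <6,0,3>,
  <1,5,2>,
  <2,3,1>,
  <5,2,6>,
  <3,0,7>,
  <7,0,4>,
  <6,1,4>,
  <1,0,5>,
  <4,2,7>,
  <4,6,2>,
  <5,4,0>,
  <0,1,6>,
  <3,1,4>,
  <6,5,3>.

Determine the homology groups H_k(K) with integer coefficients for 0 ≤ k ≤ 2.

Take the total order 0 < 1 < 2 < 3 < 4 < 5 < 6 < 7 on the vertex set. Then K (dimension 2) consists of the simplices:

  0-simplices (8): [0], [1], [2], [3], [4], [5], [6], [7]
  1-simplices (24): (24 of them)
  2-simplices (16): [0,1,5], [0,1,6], [0,3,6], [0,3,7], [0,4,5], [0,4,7], [1,2,3], [1,2,5], [1,3,4], [1,4,6], [2,3,7], [2,4,6], [2,4,7], [2,5,6], [3,4,5], [3,5,6]

so the chain groups are C_0 ≅ Z^8, C_1 ≅ Z^24, C_2 ≅ Z^16.

Boundary ∂_1: C_1 → C_0 maps an edge to its endpoints' difference, ∂[p,q] = q − p.
The resulting 8×24 matrix has rank 7, and its Smith normal form has invariant factors (1,1,1,1,1,1,1).

∂_2: C_2 → C_1 sends each 2-simplex [p,q,r] to [q,r] − [p,r] + [p,q]. For instance
  ∂[2,5,6] = [5,6] − [2,6] + [2,5],
  ∂[2,4,6] = [4,6] − [2,6] + [2,4].
As a 24×16 matrix over Z this has rank 15, with invariant factors (1,1,1,1,1,1,1,1,1,1,1,1,1,1,1).

Now H_k = ker ∂_k / im ∂_{k+1}, so:

  H_0: rank C_0 − rank ∂_1 = 8 − 7 = 1, and the invariant factors of ∂_1 are all 1, so H_0 ≅ Z.
  H_1: rank ker ∂_1 − rank ∂_2 = (24 − 7) − 15 = 2, and the invariant factors of ∂_2 are all 1, so H_1 ≅ Z^2.
  H_2: rank ker ∂_2 − rank ∂_3 = (16 − 15) − 0 = 1, and there is no ∂_3, so H_2 ≅ Z.

(K is a triangulation of the torus T^2.)

H_0 ≅ Z,  H_1 ≅ Z^2,  H_2 ≅ Z.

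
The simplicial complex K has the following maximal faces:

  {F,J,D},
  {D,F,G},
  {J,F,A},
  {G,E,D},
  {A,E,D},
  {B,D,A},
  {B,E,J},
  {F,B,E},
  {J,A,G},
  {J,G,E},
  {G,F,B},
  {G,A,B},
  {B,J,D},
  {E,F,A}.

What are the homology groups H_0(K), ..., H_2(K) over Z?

H_0 ≅ Z,  H_1 ≅ Z^2,  H_2 ≅ Z.

Fix the vertex order A < B < D < E < F < G < J and write every simplex with vertices in increasing order. Then dim K = 2 and the simplices of K are:

  0-simplices (7): A, B, D, E, F, G, J
  1-simplices (21): AB, AD, AE, AF, AG, AJ, BD, BE, BF, BG, BJ, DE, DF, DG, DJ, EF, EG, EJ, FG, FJ, GJ
  2-simplices (14): ABD, ABG, ADE, AEF, AFJ, AGJ, BDJ, BEF, BEJ, BFG, DEG, DFG, DFJ, EGJ

Hence C_0 ≅ Z^7, C_1 ≅ Z^21, C_2 ≅ Z^14.

Boundary ∂_1: C_1 → C_0 maps an edge to its endpoints' difference, ∂[p,q] = q − p. For instance
  ∂AB = B − A.
This gives a 7×21 integer matrix of rank 6; reducing to Smith normal form yields diagonal entries (1,1,1,1,1,1).

The boundary map ∂_2: C_2 → C_1 acts by ∂[p,q,r] = [q,r] − [p,r] + [p,q]. For instance
  ∂ABD = BD − AD + AB,
  ∂ABG = BG − AG + AB.
As a 21×14 matrix over Z this has rank 13, with invariant factors (1,1,1,1,1,1,1,1,1,1,1,1,1).

From H_k ≅ ker(∂_k) / im(∂_{k+1}) we obtain:

  H_0: rank C_0 − rank ∂_1 = 7 − 6 = 1, and the invariant factors of ∂_1 are all 1, so H_0 ≅ Z.
  H_1: rank ker ∂_1 − rank ∂_2 = (21 − 6) − 13 = 2, and the invariant factors of ∂_2 are all 1, so H_1 ≅ Z^2.
  H_2: rank ker ∂_2 − rank ∂_3 = (14 − 13) − 0 = 1, and there is no ∂_3, so H_2 ≅ Z.

As a check, the Euler characteristic is 7 − 21 + 14 = 0, which agrees with 1 − 2 + 1 = 0.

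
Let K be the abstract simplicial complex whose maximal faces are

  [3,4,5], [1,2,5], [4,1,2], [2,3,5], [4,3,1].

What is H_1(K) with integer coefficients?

H_1 ≅ Z.

K has 5 vertices, 10 edges, 5 triangles.
rank ∂_1 = 4, rank ∂_2 = 5 ⇒ b_1 = 10 − 4 − 5 = 1; all invariant factors of ∂_2 are 1 so no torsion. So H_1 = Z.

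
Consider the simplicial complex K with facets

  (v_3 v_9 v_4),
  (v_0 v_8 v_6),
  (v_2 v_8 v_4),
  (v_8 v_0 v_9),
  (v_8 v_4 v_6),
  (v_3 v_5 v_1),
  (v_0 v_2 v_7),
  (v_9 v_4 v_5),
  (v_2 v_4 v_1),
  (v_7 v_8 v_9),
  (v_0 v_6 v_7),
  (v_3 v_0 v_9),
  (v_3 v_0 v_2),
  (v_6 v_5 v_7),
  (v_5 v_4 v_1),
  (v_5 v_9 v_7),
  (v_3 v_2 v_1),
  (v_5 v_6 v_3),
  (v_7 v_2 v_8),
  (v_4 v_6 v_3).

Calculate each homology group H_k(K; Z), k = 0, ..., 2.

H_0 = Z,  H_1 = Z ⊕ Z/2Z,  H_2 = 0.

Order the vertices as v_0 < v_1 < v_2 < v_3 < v_4 < v_5 < v_6 < v_7 < v_8 < v_9. Listing each simplex with vertices in this order, K has dimension 2 with simplices:

  0-simplices (10): [v_0], [v_1], [v_2], [v_3], [v_4], [v_5], [v_6], [v_7], [v_8], [v_9]
  1-simplices (30): (30 of them)
  2-simplices (20): (20 of them)

giving chain groups C_0 ≅ Z^10, C_1 ≅ Z^30, C_2 ≅ Z^20.

Boundary ∂_1: C_1 → C_0 is given by ∂[p,q] = [q] − [p].
As a 10×30 matrix over Z this has rank 9, with invariant factors (1,1,1,1,1,1,1,1,1).

The boundary map ∂_2: C_2 → C_1 sends each 2-simplex [p,q,r] to [q,r] − [p,r] + [p,q]. For instance
  ∂[v_7,v_8,v_9] = [v_8,v_9] − [v_7,v_9] + [v_7,v_8],
  ∂[v_0,v_8,v_9] = [v_8,v_9] − [v_0,v_9] + [v_0,v_8].
The 30×20 boundary matrix has rank 20 and Smith normal form diag(1,1,1,1,1,1,1,1,1,1,1,1,1,1,1,1,1,1,1,2).

Now H_k = ker ∂_k / im ∂_{k+1}, so:

  H_0: rank C_0 − rank ∂_1 = 10 − 9 = 1, and the invariant factors of ∂_1 are all 1, so H_0 = Z.
  H_1: rank ker ∂_1 − rank ∂_2 = (30 − 9) − 20 = 1, and ∂_2 has invariant factor 2 > 1, so H_1 = Z ⊕ Z/2Z.
  H_2: rank ker ∂_2 − rank ∂_3 = (20 − 20) − 0 = 0, and there is no ∂_3, so H_2 = 0.

As a check, the Euler characteristic is 10 − 30 + 20 = 0, which agrees with 1 − 1 + 0 = 0.
(K is a triangulation of the Klein bottle.)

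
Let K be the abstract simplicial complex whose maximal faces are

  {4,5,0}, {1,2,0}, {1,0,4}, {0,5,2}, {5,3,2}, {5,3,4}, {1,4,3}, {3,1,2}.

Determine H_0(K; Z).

H_0 ≅ Z.

Take the total order 0 < 1 < 2 < 3 < 4 < 5 on the vertex set. Then K (dimension 2) consists of the simplices:

  0-simplices (6): [0], [1], [2], [3], [4], [5]
  1-simplices (12): [0,1], [0,2], [0,4], [0,5], [1,2], [1,3], [1,4], [2,3], [2,5], [3,4], [3,5], [4,5]
  2-simplices (8): [0,1,2], [0,1,4], [0,2,5], [0,4,5], [1,2,3], [1,3,4], [2,3,5], [3,4,5]

Hence C_0 ≅ Z^6, C_1 ≅ Z^12, C_2 ≅ Z^8.

The boundary map ∂_1: C_1 → C_0 is given by ∂[p,q] = [q] − [p]. For instance
  ∂[2,3] = [3] − [2].
The resulting 6×12 matrix has rank 5, and its Smith normal form has invariant factors (1,1,1,1,1).

∂_2: C_2 → C_1 maps a triangle to the signed sum of its edges. For instance
  ∂[0,4,5] = [4,5] − [0,5] + [0,4],
  ∂[2,3,5] = [3,5] − [2,5] + [2,3].
As a 12×8 matrix over Z this has rank 7, with invariant factors (1,1,1,1,1,1,1).

From H_k ≅ ker(∂_k) / im(∂_{k+1}) we obtain:

  H_0: rank C_0 − rank ∂_1 = 6 − 5 = 1, and the invariant factors of ∂_1 are all 1, so H_0 = Z.

(K is a triangulation of the 2-sphere S^2.)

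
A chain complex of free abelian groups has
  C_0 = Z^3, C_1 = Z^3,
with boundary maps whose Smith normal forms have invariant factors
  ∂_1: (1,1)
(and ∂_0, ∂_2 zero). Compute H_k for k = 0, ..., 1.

H_0: b_0 = 3 − 0 − 2 = 1; torsion from ∂_1 factors > 1: none. So H_0 = Z.
H_1: b_1 = 3 − 2 − 0 = 1; torsion from ∂_2 factors > 1: none. So H_1 = Z.

H_0 = Z,  H_1 = Z.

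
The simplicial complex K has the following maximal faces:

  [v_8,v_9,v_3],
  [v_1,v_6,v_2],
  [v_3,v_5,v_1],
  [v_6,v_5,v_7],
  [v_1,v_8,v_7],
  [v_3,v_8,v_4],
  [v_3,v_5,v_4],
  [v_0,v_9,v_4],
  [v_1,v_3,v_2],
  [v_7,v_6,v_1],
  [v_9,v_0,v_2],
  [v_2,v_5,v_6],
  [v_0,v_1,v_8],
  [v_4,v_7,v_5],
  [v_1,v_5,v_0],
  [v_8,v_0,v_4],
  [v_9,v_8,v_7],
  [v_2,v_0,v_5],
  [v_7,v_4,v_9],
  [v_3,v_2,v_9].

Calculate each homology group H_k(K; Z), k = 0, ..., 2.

H_0 ≅ Z,  H_1 ≅ Z ⊕ Z/2Z,  H_2 = 0.

Order the vertices as v_0 < v_1 < v_2 < v_3 < v_4 < v_5 < v_6 < v_7 < v_8 < v_9. Listing each simplex with vertices in this order, K has dimension 2 with simplices:

  0-simplices (10): [v_0], [v_1], [v_2], [v_3], [v_4], [v_5], [v_6], [v_7], [v_8], [v_9]
  1-simplices (30): (30 of them)
  2-simplices (20): (20 of them)

giving chain groups C_0 ≅ Z^10, C_1 ≅ Z^30, C_2 ≅ Z^20.

The boundary map ∂_1: C_1 → C_0 sends each edge [p,q] (with p < q) to q − p. For instance
  ∂[v_4,v_7] = [v_7] − [v_4].
The resulting 10×30 matrix has rank 9, and its Smith normal form has invariant factors (1,1,1,1,1,1,1,1,1).

Boundary ∂_2: C_2 → C_1 acts by ∂[p,q,r] = [q,r] − [p,r] + [p,q]. For instance
  ∂[v_1,v_6,v_7] = [v_6,v_7] − [v_1,v_7] + [v_1,v_6],
  ∂[v_1,v_2,v_6] = [v_2,v_6] − [v_1,v_6] + [v_1,v_2].
This gives a 30×20 integer matrix of rank 20; reducing to Smith normal form yields diagonal entries (1,1,1,1,1,1,1,1,1,1,1,1,1,1,1,1,1,1,1,2).

Now H_k = ker ∂_k / im ∂_{k+1}, so:

  H_0: rank C_0 − rank ∂_1 = 10 − 9 = 1, and the invariant factors of ∂_1 are all 1, so H_0 ≅ Z.
  H_1: rank ker ∂_1 − rank ∂_2 = (30 − 9) − 20 = 1, and ∂_2 has invariant factor 2 > 1, so H_1 ≅ Z ⊕ Z/2Z.
  H_2: rank ker ∂_2 − rank ∂_3 = (20 − 20) − 0 = 0, and there is no ∂_3, so H_2 ≅ 0.

As a check, the Euler characteristic is 10 − 30 + 20 = 0, which agrees with 1 − 1 + 0 = 0.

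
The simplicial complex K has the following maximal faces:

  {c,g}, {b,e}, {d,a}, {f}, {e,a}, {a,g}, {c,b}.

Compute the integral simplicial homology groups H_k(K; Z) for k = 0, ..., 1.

H_0 ≅ Z^2,  H_1 ≅ Z.

Fix the vertex order a < b < c < d < e < f < g and write every simplex with vertices in increasing order. Then dim K = 1 and the simplices of K are:

  0-simplices (7): a, b, c, d, e, f, g
  1-simplices (6): ad, ae, ag, bc, be, cg

so the chain groups are C_0 ≅ Z^7, C_1 ≅ Z^6.

The boundary map ∂_1: C_1 → C_0 maps an edge to its endpoints' difference, ∂[p,q] = q − p. For instance
  ∂bc = c − b.
This gives a 7×6 integer matrix of rank 5; reducing to Smith normal form yields diagonal entries (1,1,1,1,1).

Reading off H_k = ker ∂_k / im ∂_{k+1}:

  H_0: rank C_0 − rank ∂_1 = 7 − 5 = 2, and the invariant factors of ∂_1 are all 1, so H_0 ≅ Z^2.
  H_1: rank ker ∂_1 − rank ∂_2 = (6 − 5) − 0 = 1, and there is no ∂_2, so H_1 ≅ Z.

As a check, the Euler characteristic is 7 − 6 = 1, which agrees with 2 − 1 = 1.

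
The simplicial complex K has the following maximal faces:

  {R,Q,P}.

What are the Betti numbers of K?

b_0 = 1, b_1 = 0, b_2 = 0.

We work with the vertex ordering P < Q < R. The simplices of K, each written with vertices in increasing order, are:

  0-simplices (3): P, Q, R
  1-simplices (3): PQ, PR, QR
  2-simplices (1): PQR

so the chain groups are C_0 ≅ Z^3, C_1 ≅ Z^3, C_2 ≅ Z^1.

The boundary map ∂_1: C_1 → C_0 is given by ∂[p,q] = [q] − [p].
The 3×3 boundary matrix has rank 2 and Smith normal form diag(1,1).

The boundary map ∂_2: C_2 → C_1 maps a triangle to the signed sum of its edges. For instance
  ∂PQR = QR − PR + PQ.
This gives a 3×1 integer matrix of rank 1; reducing to Smith normal form yields diagonal entries (1).

Now H_k = ker ∂_k / im ∂_{k+1}, so:

  H_0: rank C_0 − rank ∂_1 = 3 − 2 = 1, and the invariant factors of ∂_1 are all 1, so H_0 ≅ Z.
  H_1: rank ker ∂_1 − rank ∂_2 = (3 − 2) − 1 = 0, and the invariant factors of ∂_2 are all 1, so H_1 ≅ 0.
  H_2: rank ker ∂_2 − rank ∂_3 = (1 − 1) − 0 = 0, and there is no ∂_3, so H_2 ≅ 0.

Hence the Betti numbers are b_0 = 1, b_1 = 0, b_2 = 0.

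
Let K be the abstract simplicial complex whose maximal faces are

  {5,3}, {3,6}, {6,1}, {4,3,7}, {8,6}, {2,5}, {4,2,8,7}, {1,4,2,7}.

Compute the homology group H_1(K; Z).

We work with the vertex ordering 1 < 2 < 3 < 4 < 5 < 6 < 7 < 8. The simplices of K, each written with vertices in increasing order, are:

  0-simplices (8): [1], [2], [3], [4], [5], [6], [7], [8]
  1-simplices (16): [1,2], [1,4], [1,6], [1,7], [2,4], [2,5], [2,7], [2,8], [3,4], [3,5], [3,6], [3,7], [4,7], [4,8], [6,8], [7,8]
  2-simplices (8): [1,2,4], [1,2,7], [1,4,7], [2,4,7], [2,4,8], [2,7,8], [3,4,7], [4,7,8]
  3-simplices (2): [1,2,4,7], [2,4,7,8]

so the chain groups are C_0 ≅ Z^8, C_1 ≅ Z^16, C_2 ≅ Z^8, C_3 ≅ Z^2.

∂_1: C_1 → C_0 sends each edge [p,q] (with p < q) to q − p.
As a 8×16 matrix over Z this has rank 7, with invariant factors (1,1,1,1,1,1,1).

Boundary ∂_2: C_2 → C_1 maps a triangle to the signed sum of its edges. For instance
  ∂[1,4,7] = [4,7] − [1,7] + [1,4],
  ∂[2,4,7] = [4,7] − [2,7] + [2,4].
The resulting 16×8 matrix has rank 6, and its Smith normal form has invariant factors (1,1,1,1,1,1).

∂_3: C_3 → C_2 sends each 3-simplex σ to the alternating sum Σ_i (−1)^i (σ with its i-th vertex removed). For instance
  ∂[1,2,4,7] = [2,4,7] − [1,4,7] + [1,2,7] − [1,2,4],
  ∂[2,4,7,8] = [4,7,8] − [2,7,8] + [2,4,8] − [2,4,7].
This gives a 8×2 integer matrix of rank 2; reducing to Smith normal form yields diagonal entries (1,1).

Now H_k = ker ∂_k / im ∂_{k+1}, so:

  H_1: rank ker ∂_1 − rank ∂_2 = (16 − 7) − 6 = 3, and the invariant factors of ∂_2 are all 1, so H_1 = Z^3.

H_1 ≅ Z^3.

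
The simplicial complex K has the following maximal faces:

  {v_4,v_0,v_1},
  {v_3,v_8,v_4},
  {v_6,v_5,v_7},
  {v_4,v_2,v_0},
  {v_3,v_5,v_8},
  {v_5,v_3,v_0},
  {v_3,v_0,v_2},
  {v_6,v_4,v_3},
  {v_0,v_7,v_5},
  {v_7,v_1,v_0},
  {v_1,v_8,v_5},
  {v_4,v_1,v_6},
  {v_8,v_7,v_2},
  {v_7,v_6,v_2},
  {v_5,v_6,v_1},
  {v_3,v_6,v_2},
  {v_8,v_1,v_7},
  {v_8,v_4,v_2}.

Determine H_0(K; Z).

Order the vertices as v_0 < v_1 < v_2 < v_3 < v_4 < v_5 < v_6 < v_7 < v_8. Listing each simplex with vertices in this order, K has dimension 2 with simplices:

  0-simplices (9): [v_0], [v_1], [v_2], [v_3], [v_4], [v_5], [v_6], [v_7], [v_8]
  1-simplices (27): (27 of them)
  2-simplices (18): (18 of them)

so the chain groups are C_0 ≅ Z^9, C_1 ≅ Z^27, C_2 ≅ Z^18.

Boundary ∂_1: C_1 → C_0 is given by ∂[p,q] = [q] − [p]. For instance
  ∂[v_1,v_6] = [v_6] − [v_1].
This gives a 9×27 integer matrix of rank 8; reducing to Smith normal form yields diagonal entries (1,1,1,1,1,1,1,1).

Boundary ∂_2: C_2 → C_1 maps a triangle to the signed sum of its edges. For instance
  ∂[v_1,v_4,v_6] = [v_4,v_6] − [v_1,v_6] + [v_1,v_4],
  ∂[v_0,v_5,v_7] = [v_5,v_7] − [v_0,v_7] + [v_0,v_5].
The resulting 27×18 matrix has rank 18, and its Smith normal form has invariant factors (1,1,1,1,1,1,1,1,1,1,1,1,1,1,1,1,1,2).

Now H_k = ker ∂_k / im ∂_{k+1}, so:

  H_0: rank C_0 − rank ∂_1 = 9 − 8 = 1, and the invariant factors of ∂_1 are all 1, so H_0 ≅ Z.

(K is a triangulation of the Klein bottle.)

H_0 ≅ Z.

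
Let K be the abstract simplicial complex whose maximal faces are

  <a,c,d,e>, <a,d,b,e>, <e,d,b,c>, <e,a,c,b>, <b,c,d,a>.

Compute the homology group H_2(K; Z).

H_2 = 0.

Take the total order a < b < c < d < e on the vertex set. Then K (dimension 3) consists of the simplices:

  0-simplices (5): a, b, c, d, e
  1-simplices (10): ab, ac, ad, ae, bc, bd, be, cd, ce, de
  2-simplices (10): abc, abd, abe, acd, ace, ade, bcd, bce, bde, cde
  3-simplices (5): abcd, abce, abde, acde, bcde

giving chain groups C_0 ≅ Z^5, C_1 ≅ Z^10, C_2 ≅ Z^10, C_3 ≅ Z^5.

∂_1: C_1 → C_0 maps an edge to its endpoints' difference, ∂[p,q] = q − p. For instance
  ∂bc = c − b.
This gives a 5×10 integer matrix of rank 4; reducing to Smith normal form yields diagonal entries (1,1,1,1).

∂_2: C_2 → C_1 acts by ∂[p,q,r] = [q,r] − [p,r] + [p,q]. For instance
  ∂abc = bc − ac + ab,
  ∂ace = ce − ae + ac.
This gives a 10×10 integer matrix of rank 6; reducing to Smith normal form yields diagonal entries (1,1,1,1,1,1).

The boundary map ∂_3: C_3 → C_2 sends each 3-simplex σ to the alternating sum Σ_i (−1)^i (σ with its i-th vertex removed). For instance
  ∂abde = bde − ade + abe − abd,
  ∂abce = bce − ace + abe − abc.
This gives a 10×5 integer matrix of rank 4; reducing to Smith normal form yields diagonal entries (1,1,1,1).

Reading off H_k = ker ∂_k / im ∂_{k+1}:

  H_2: rank ker ∂_2 − rank ∂_3 = (10 − 6) − 4 = 0, and the invariant factors of ∂_3 are all 1, so H_2 ≅ 0.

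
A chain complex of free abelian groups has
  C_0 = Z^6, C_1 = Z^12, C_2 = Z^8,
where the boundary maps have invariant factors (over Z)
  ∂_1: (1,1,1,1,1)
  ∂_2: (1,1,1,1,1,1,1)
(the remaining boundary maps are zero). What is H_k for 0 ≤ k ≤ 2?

H_0: b_0 = 6 − 0 − 5 = 1; torsion from ∂_1 factors > 1: none. So H_0 = Z.
H_1: b_1 = 12 − 5 − 7 = 0; torsion from ∂_2 factors > 1: none. So H_1 = 0.
H_2: b_2 = 8 − 7 − 0 = 1; torsion from ∂_3 factors > 1: none. So H_2 = Z.

H_0 = Z,  H_1 = 0,  H_2 = Z.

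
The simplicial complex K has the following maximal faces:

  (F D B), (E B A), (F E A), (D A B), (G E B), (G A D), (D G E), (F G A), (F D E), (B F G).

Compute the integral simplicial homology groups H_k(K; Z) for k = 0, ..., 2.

H_0 = Z,  H_1 = Z/2Z,  H_2 = 0.

Order the vertices as A < B < D < E < F < G. Listing each simplex with vertices in this order, K has dimension 2 with simplices:

  0-simplices (6): A, B, D, E, F, G
  1-simplices (15): AB, AD, AE, AF, AG, BD, BE, BF, BG, DE, DF, DG, EF, EG, FG
  2-simplices (10): ABD, ABE, ADG, AEF, AFG, BDF, BEG, BFG, DEF, DEG

so the chain groups are C_0 ≅ Z^6, C_1 ≅ Z^15, C_2 ≅ Z^10.

∂_1: C_1 → C_0 is given by ∂[p,q] = [q] − [p]. For instance
  ∂DG = G − D.
The resulting 6×15 matrix has rank 5, and its Smith normal form has invariant factors (1,1,1,1,1).

The boundary map ∂_2: C_2 → C_1 acts by ∂[p,q,r] = [q,r] − [p,r] + [p,q]. For instance
  ∂AFG = FG − AG + AF,
  ∂ABD = BD − AD + AB.
The 15×10 boundary matrix has rank 10 and Smith normal form diag(1,1,1,1,1,1,1,1,1,2).

Reading off H_k = ker ∂_k / im ∂_{k+1}:

  H_0: rank C_0 − rank ∂_1 = 6 − 5 = 1, and the invariant factors of ∂_1 are all 1, so H_0 ≅ Z.
  H_1: rank ker ∂_1 − rank ∂_2 = (15 − 5) − 10 = 0, and ∂_2 has invariant factor 2 > 1, so H_1 ≅ Z/2Z.
  H_2: rank ker ∂_2 − rank ∂_3 = (10 − 10) − 0 = 0, and there is no ∂_3, so H_2 ≅ 0.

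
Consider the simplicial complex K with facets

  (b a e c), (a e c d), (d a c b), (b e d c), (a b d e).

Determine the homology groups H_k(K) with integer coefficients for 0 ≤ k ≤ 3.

H_0 ≅ Z,  H_1 = 0,  H_2 = 0,  H_3 ≅ Z.

Take the total order a < b < c < d < e on the vertex set. Then K (dimension 3) consists of the simplices:

  0-simplices (5): a, b, c, d, e
  1-simplices (10): ab, ac, ad, ae, bc, bd, be, cd, ce, de
  2-simplices (10): abc, abd, abe, acd, ace, ade, bcd, bce, bde, cde
  3-simplices (5): abcd, abce, abde, acde, bcde

so the chain groups are C_0 ≅ Z^5, C_1 ≅ Z^10, C_2 ≅ Z^10, C_3 ≅ Z^5.

∂_1: C_1 → C_0 is given by ∂[p,q] = [q] − [p]. For instance
  ∂ac = c − a.
As a 5×10 matrix over Z this has rank 4, with invariant factors (1,1,1,1).

∂_2: C_2 → C_1 sends each 2-simplex [p,q,r] to [q,r] − [p,r] + [p,q]. For instance
  ∂bce = ce − be + bc,
  ∂bcd = cd − bd + bc.
This gives a 10×10 integer matrix of rank 6; reducing to Smith normal form yields diagonal entries (1,1,1,1,1,1).

Boundary ∂_3: C_3 → C_2 sends each 3-simplex σ to the alternating sum Σ_i (−1)^i (σ with its i-th vertex removed). For instance
  ∂bcde = cde − bde + bce − bcd,
  ∂abde = bde − ade + abe − abd.
This gives a 10×5 integer matrix of rank 4; reducing to Smith normal form yields diagonal entries (1,1,1,1).

Computing H_k = (kernel of ∂_k) / (image of ∂_{k+1}):

  H_0: rank C_0 − rank ∂_1 = 5 − 4 = 1, and the invariant factors of ∂_1 are all 1, so H_0 ≅ Z.
  H_1: rank ker ∂_1 − rank ∂_2 = (10 − 4) − 6 = 0, and the invariant factors of ∂_2 are all 1, so H_1 ≅ 0.
  H_2: rank ker ∂_2 − rank ∂_3 = (10 − 6) − 4 = 0, and the invariant factors of ∂_3 are all 1, so H_2 ≅ 0.
  H_3: rank ker ∂_3 − rank ∂_4 = (5 − 4) − 0 = 1, and there is no ∂_4, so H_3 ≅ Z.

As a check, the Euler characteristic is 5 − 10 + 10 − 5 = 0, which agrees with 1 − 0 + 0 − 1 = 0.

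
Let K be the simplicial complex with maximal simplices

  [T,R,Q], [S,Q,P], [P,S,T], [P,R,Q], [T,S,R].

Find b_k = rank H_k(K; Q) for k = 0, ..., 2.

Take the total order P < Q < R < S < T on the vertex set. Then K (dimension 2) consists of the simplices:

  0-simplices (5): P, Q, R, S, T
  1-simplices (10): PQ, PR, PS, PT, QR, QS, QT, RS, RT, ST
  2-simplices (5): PQR, PQS, PST, QRT, RST

so the chain groups are C_0 ≅ Z^5, C_1 ≅ Z^10, C_2 ≅ Z^5.

∂_1: C_1 → C_0 maps an edge to its endpoints' difference, ∂[p,q] = q − p.
The resulting 5×10 matrix has rank 4, and its Smith normal form has invariant factors (1,1,1,1).

Boundary ∂_2: C_2 → C_1 maps a triangle to the signed sum of its edges. For instance
  ∂PQS = QS − PS + PQ,
  ∂QRT = RT − QT + QR.
This gives a 10×5 integer matrix of rank 5; reducing to Smith normal form yields diagonal entries (1,1,1,1,1).

From H_k ≅ ker(∂_k) / im(∂_{k+1}) we obtain:

  H_0: rank C_0 − rank ∂_1 = 5 − 4 = 1, and the invariant factors of ∂_1 are all 1, so H_0 = Z.
  H_1: rank ker ∂_1 − rank ∂_2 = (10 − 4) − 5 = 1, and the invariant factors of ∂_2 are all 1, so H_1 = Z.
  H_2: rank ker ∂_2 − rank ∂_3 = (5 − 5) − 0 = 0, and there is no ∂_3, so H_2 = 0.

As a check, the Euler characteristic is 5 − 10 + 5 = 0, which agrees with 1 − 1 + 0 = 0.

Hence the Betti numbers are b_0 = 1, b_1 = 1, b_2 = 0.

b_0 = 1, b_1 = 1, b_2 = 0.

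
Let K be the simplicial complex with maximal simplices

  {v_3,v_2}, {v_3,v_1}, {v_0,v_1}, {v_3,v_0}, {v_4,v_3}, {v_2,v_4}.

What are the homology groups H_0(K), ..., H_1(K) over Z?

K has 5 vertices, 6 edges.
rank ∂_0 = 0, rank ∂_1 = 4 ⇒ b_0 = 5 − 0 − 4 = 1; all invariant factors of ∂_1 are 1 so no torsion. So H_0 ≅ Z.
rank ∂_1 = 4, rank ∂_2 = 0 ⇒ b_1 = 6 − 4 − 0 = 2. So H_1 ≅ Z^2.

H_0 ≅ Z,  H_1 ≅ Z^2.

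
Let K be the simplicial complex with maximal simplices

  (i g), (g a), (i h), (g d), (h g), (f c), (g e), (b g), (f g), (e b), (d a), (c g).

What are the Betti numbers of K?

b_0 = 1, b_1 = 4.

Fix the vertex order a < b < c < d < e < f < g < h < i and write every simplex with vertices in increasing order. Then dim K = 1 and the simplices of K are:

  0-simplices (9): a, b, c, d, e, f, g, h, i
  1-simplices (12): ad, ag, be, bg, cf, cg, dg, eg, fg, gh, gi, hi

giving chain groups C_0 ≅ Z^9, C_1 ≅ Z^12.

Boundary ∂_1: C_1 → C_0 is given by ∂[p,q] = [q] − [p]. For instance
  ∂bg = g − b.
As a 9×12 matrix over Z this has rank 8, with invariant factors (1,1,1,1,1,1,1,1).

Now H_k = ker ∂_k / im ∂_{k+1}, so:

  H_0: rank C_0 − rank ∂_1 = 9 − 8 = 1, and the invariant factors of ∂_1 are all 1, so H_0 ≅ Z.
  H_1: rank ker ∂_1 − rank ∂_2 = (12 − 8) − 0 = 4, and there is no ∂_2, so H_1 ≅ Z^4.

Hence the Betti numbers are b_0 = 1, b_1 = 4.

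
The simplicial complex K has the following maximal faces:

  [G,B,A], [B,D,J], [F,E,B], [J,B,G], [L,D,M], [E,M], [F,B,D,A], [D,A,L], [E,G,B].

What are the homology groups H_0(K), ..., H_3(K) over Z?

We work with the vertex ordering A < B < D < E < F < G < J < L < M. The simplices of K, each written with vertices in increasing order, are:

  0-simplices (9): A, B, D, E, F, G, J, L, M
  1-simplices (19): AB, AD, AF, AG, AL, BD, BE, BF, BG, BJ, DF, DJ, DL, DM, EF, EG, EM, GJ, LM
  2-simplices (11): ABD, ABF, ABG, ADF, ADL, BDF, BDJ, BEF, BEG, BGJ, DLM
  3-simplices (1): ABDF

so the chain groups are C_0 ≅ Z^9, C_1 ≅ Z^19, C_2 ≅ Z^11, C_3 ≅ Z^1.

The boundary map ∂_1: C_1 → C_0 is given by ∂[p,q] = [q] − [p].
As a 9×19 matrix over Z this has rank 8, with invariant factors (1,1,1,1,1,1,1,1).

Boundary ∂_2: C_2 → C_1 sends each 2-simplex [p,q,r] to [q,r] − [p,r] + [p,q]. For instance
  ∂BEF = EF − BF + BE,
  ∂BEG = EG − BG + BE.
As a 19×11 matrix over Z this has rank 10, with invariant factors (1,1,1,1,1,1,1,1,1,1).

∂_3: C_3 → C_2 sends each 3-simplex σ to the alternating sum Σ_i (−1)^i (σ with its i-th vertex removed). For instance
  ∂ABDF = BDF − ADF + ABF − ABD.
The resulting 11×1 matrix has rank 1, and its Smith normal form has invariant factors (1).

Computing H_k = (kernel of ∂_k) / (image of ∂_{k+1}):

  H_0: rank C_0 − rank ∂_1 = 9 − 8 = 1, and the invariant factors of ∂_1 are all 1, so H_0 = Z.
  H_1: rank ker ∂_1 − rank ∂_2 = (19 − 8) − 10 = 1, and the invariant factors of ∂_2 are all 1, so H_1 = Z.
  H_2: rank ker ∂_2 − rank ∂_3 = (11 − 10) − 1 = 0, and the invariant factors of ∂_3 are all 1, so H_2 = 0.
  H_3: rank ker ∂_3 − rank ∂_4 = (1 − 1) − 0 = 0, and there is no ∂_4, so H_3 = 0.

H_0 ≅ Z,  H_1 ≅ Z,  H_2 = 0,  H_3 = 0.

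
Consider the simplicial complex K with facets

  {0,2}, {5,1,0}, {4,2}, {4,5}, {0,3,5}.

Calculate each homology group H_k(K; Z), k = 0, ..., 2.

H_0 ≅ Z,  H_1 ≅ Z,  H_2 = 0.

Take the total order 0 < 1 < 2 < 3 < 4 < 5 on the vertex set. Then K (dimension 2) consists of the simplices:

  0-simplices (6): [0], [1], [2], [3], [4], [5]
  1-simplices (8): [0,1], [0,2], [0,3], [0,5], [1,5], [2,4], [3,5], [4,5]
  2-simplices (2): [0,1,5], [0,3,5]

Hence C_0 ≅ Z^6, C_1 ≅ Z^8, C_2 ≅ Z^2.

Boundary ∂_1: C_1 → C_0 sends each edge [p,q] (with p < q) to q − p. For instance
  ∂[0,2] = [2] − [0].
As a 6×8 matrix over Z this has rank 5, with invariant factors (1,1,1,1,1).

Boundary ∂_2: C_2 → C_1 acts by ∂[p,q,r] = [q,r] − [p,r] + [p,q]. For instance
  ∂[0,3,5] = [3,5] − [0,5] + [0,3],
  ∂[0,1,5] = [1,5] − [0,5] + [0,1].
The resulting 8×2 matrix has rank 2, and its Smith normal form has invariant factors (1,1).

Now H_k = ker ∂_k / im ∂_{k+1}, so:

  H_0: rank C_0 − rank ∂_1 = 6 − 5 = 1, and the invariant factors of ∂_1 are all 1, so H_0 = Z.
  H_1: rank ker ∂_1 − rank ∂_2 = (8 − 5) − 2 = 1, and the invariant factors of ∂_2 are all 1, so H_1 = Z.
  H_2: rank ker ∂_2 − rank ∂_3 = (2 − 2) − 0 = 0, and there is no ∂_3, so H_2 = 0.

As a check, the Euler characteristic is 6 − 8 + 2 = 0, which agrees with 1 − 1 + 0 = 0.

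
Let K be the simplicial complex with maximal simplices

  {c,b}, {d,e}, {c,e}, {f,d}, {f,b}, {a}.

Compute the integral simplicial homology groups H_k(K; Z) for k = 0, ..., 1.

Order the vertices as a < b < c < d < e < f. Listing each simplex with vertices in this order, K has dimension 1 with simplices:

  0-simplices (6): a, b, c, d, e, f
  1-simplices (5): bc, bf, ce, de, df

giving chain groups C_0 ≅ Z^6, C_1 ≅ Z^5.

The boundary map ∂_1: C_1 → C_0 sends each edge [p,q] (with p < q) to q − p. For instance
  ∂df = f − d.
As a 6×5 matrix over Z this has rank 4, with invariant factors (1,1,1,1).

Now H_k = ker ∂_k / im ∂_{k+1}, so:

  H_0: rank C_0 − rank ∂_1 = 6 − 4 = 2, and the invariant factors of ∂_1 are all 1, so H_0 ≅ Z^2.
  H_1: rank ker ∂_1 − rank ∂_2 = (5 − 4) − 0 = 1, and there is no ∂_2, so H_1 ≅ Z.

H_0 = Z^2,  H_1 = Z.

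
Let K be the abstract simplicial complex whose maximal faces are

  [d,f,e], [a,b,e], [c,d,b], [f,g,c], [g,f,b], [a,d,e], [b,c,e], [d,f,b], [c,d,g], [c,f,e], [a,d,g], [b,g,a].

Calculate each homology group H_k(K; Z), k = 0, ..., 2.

H_0 = Z,  H_1 = Z/2,  H_2 = 0.

Order the vertices as a < b < c < d < e < f < g. Listing each simplex with vertices in this order, K has dimension 2 with simplices:

  0-simplices (7): a, b, c, d, e, f, g
  1-simplices (18): ab, ad, ae, ag, bc, bd, be, bf, bg, cd, ce, cf, cg, de, df, dg, ef, fg
  2-simplices (12): abe, abg, ade, adg, bcd, bce, bdf, bfg, cdg, cef, cfg, def

giving chain groups C_0 ≅ Z^7, C_1 ≅ Z^18, C_2 ≅ Z^12.

Boundary ∂_1: C_1 → C_0 maps an edge to its endpoints' difference, ∂[p,q] = q − p.
The resulting 7×18 matrix has rank 6, and its Smith normal form has invariant factors (1,1,1,1,1,1).

∂_2: C_2 → C_1 sends each 2-simplex [p,q,r] to [q,r] − [p,r] + [p,q]. For instance
  ∂bfg = fg − bg + bf,
  ∂abg = bg − ag + ab.
This gives a 18×12 integer matrix of rank 12; reducing to Smith normal form yields diagonal entries (1,1,1,1,1,1,1,1,1,1,1,2).

Reading off H_k = ker ∂_k / im ∂_{k+1}:

  H_0: rank C_0 − rank ∂_1 = 7 − 6 = 1, and the invariant factors of ∂_1 are all 1, so H_0 ≅ Z.
  H_1: rank ker ∂_1 − rank ∂_2 = (18 − 6) − 12 = 0, and ∂_2 has invariant factor 2 > 1, so H_1 ≅ Z/2.
  H_2: rank ker ∂_2 − rank ∂_3 = (12 − 12) − 0 = 0, and there is no ∂_3, so H_2 ≅ 0.

As a check, the Euler characteristic is 7 − 18 + 12 = 1, which agrees with 1 − 0 + 0 = 1.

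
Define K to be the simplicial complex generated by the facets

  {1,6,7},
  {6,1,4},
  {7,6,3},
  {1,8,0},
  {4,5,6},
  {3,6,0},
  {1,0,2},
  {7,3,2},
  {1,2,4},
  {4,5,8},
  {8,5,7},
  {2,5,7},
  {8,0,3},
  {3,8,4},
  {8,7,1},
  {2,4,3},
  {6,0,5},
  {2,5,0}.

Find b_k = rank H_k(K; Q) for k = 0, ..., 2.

b_0 = 1, b_1 = 2, b_2 = 1.

K has 9 vertices, 27 edges, 18 triangles.
rank ∂_0 = 0, rank ∂_1 = 8 ⇒ b_0 = 9 − 0 − 8 = 1; all invariant factors of ∂_1 are 1 so no torsion. So H_0 ≅ Z.
rank ∂_1 = 8, rank ∂_2 = 17 ⇒ b_1 = 27 − 8 − 17 = 2; all invariant factors of ∂_2 are 1 so no torsion. So H_1 ≅ Z^2.
rank ∂_2 = 17, rank ∂_3 = 0 ⇒ b_2 = 18 − 17 − 0 = 1. So H_2 ≅ Z.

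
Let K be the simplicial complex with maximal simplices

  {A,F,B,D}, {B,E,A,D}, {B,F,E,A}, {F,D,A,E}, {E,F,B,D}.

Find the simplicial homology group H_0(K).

K has 5 vertices, 10 edges, 10 triangles, 5 3-simplices.
rank ∂_0 = 0, rank ∂_1 = 4 ⇒ b_0 = 5 − 0 − 4 = 1; all invariant factors of ∂_1 are 1 so no torsion. So H_0 ≅ Z.

H_0 ≅ Z.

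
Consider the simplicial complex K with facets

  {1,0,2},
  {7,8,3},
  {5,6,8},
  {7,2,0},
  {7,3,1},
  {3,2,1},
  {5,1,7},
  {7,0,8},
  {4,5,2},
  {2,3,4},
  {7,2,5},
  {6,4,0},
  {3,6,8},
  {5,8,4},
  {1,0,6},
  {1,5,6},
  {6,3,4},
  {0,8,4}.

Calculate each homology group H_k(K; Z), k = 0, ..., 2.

Take the total order 0 < 1 < 2 < 3 < 4 < 5 < 6 < 7 < 8 on the vertex set. Then K (dimension 2) consists of the simplices:

  0-simplices (9): [0], [1], [2], [3], [4], [5], [6], [7], [8]
  1-simplices (27): (27 of them)
  2-simplices (18): [0,1,2], [0,1,6], [0,2,7], [0,4,6], [0,4,8], [0,7,8], [1,2,3], [1,3,7], [1,5,6], [1,5,7], [2,3,4], [2,4,5], [2,5,7], [3,4,6], [3,6,8], [3,7,8], [4,5,8], [5,6,8]

giving chain groups C_0 ≅ Z^9, C_1 ≅ Z^27, C_2 ≅ Z^18.

The boundary map ∂_1: C_1 → C_0 maps an edge to its endpoints' difference, ∂[p,q] = q − p. For instance
  ∂[7,8] = [8] − [7].
As a 9×27 matrix over Z this has rank 8, with invariant factors (1,1,1,1,1,1,1,1).

∂_2: C_2 → C_1 sends each 2-simplex [p,q,r] to [q,r] − [p,r] + [p,q]. For instance
  ∂[5,6,8] = [6,8] − [5,8] + [5,6],
  ∂[3,7,8] = [7,8] − [3,8] + [3,7].
As a 27×18 matrix over Z this has rank 18, with invariant factors (1,1,1,1,1,1,1,1,1,1,1,1,1,1,1,1,1,2).

Computing H_k = (kernel of ∂_k) / (image of ∂_{k+1}):

  H_0: rank C_0 − rank ∂_1 = 9 − 8 = 1, and the invariant factors of ∂_1 are all 1, so H_0 ≅ Z.
  H_1: rank ker ∂_1 − rank ∂_2 = (27 − 8) − 18 = 1, and ∂_2 has invariant factor 2 > 1, so H_1 ≅ Z ⊕ Z_2.
  H_2: rank ker ∂_2 − rank ∂_3 = (18 − 18) − 0 = 0, and there is no ∂_3, so H_2 ≅ 0.

H_0 ≅ Z,  H_1 ≅ Z ⊕ Z_2,  H_2 = 0.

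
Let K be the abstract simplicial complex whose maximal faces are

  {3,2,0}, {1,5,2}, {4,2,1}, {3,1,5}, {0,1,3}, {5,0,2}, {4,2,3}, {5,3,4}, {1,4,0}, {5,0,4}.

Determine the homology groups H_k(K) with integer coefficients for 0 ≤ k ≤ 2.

Fix the vertex order 0 < 1 < 2 < 3 < 4 < 5 and write every simplex with vertices in increasing order. Then dim K = 2 and the simplices of K are:

  0-simplices (6): [0], [1], [2], [3], [4], [5]
  1-simplices (15): [0,1], [0,2], [0,3], [0,4], [0,5], [1,2], [1,3], [1,4], [1,5], [2,3], [2,4], [2,5], [3,4], [3,5], [4,5]
  2-simplices (10): [0,1,3], [0,1,4], [0,2,3], [0,2,5], [0,4,5], [1,2,4], [1,2,5], [1,3,5], [2,3,4], [3,4,5]

giving chain groups C_0 ≅ Z^6, C_1 ≅ Z^15, C_2 ≅ Z^10.

Boundary ∂_1: C_1 → C_0 is given by ∂[p,q] = [q] − [p].
This gives a 6×15 integer matrix of rank 5; reducing to Smith normal form yields diagonal entries (1,1,1,1,1).

Boundary ∂_2: C_2 → C_1 maps a triangle to the signed sum of its edges. For instance
  ∂[1,3,5] = [3,5] − [1,5] + [1,3],
  ∂[0,1,4] = [1,4] − [0,4] + [0,1].
This gives a 15×10 integer matrix of rank 10; reducing to Smith normal form yields diagonal entries (1,1,1,1,1,1,1,1,1,2).

Computing H_k = (kernel of ∂_k) / (image of ∂_{k+1}):

  H_0: rank C_0 − rank ∂_1 = 6 − 5 = 1, and the invariant factors of ∂_1 are all 1, so H_0 = Z.
  H_1: rank ker ∂_1 − rank ∂_2 = (15 − 5) − 10 = 0, and ∂_2 has invariant factor 2 > 1, so H_1 = Z/2Z.
  H_2: rank ker ∂_2 − rank ∂_3 = (10 − 10) − 0 = 0, and there is no ∂_3, so H_2 = 0.

As a check, the Euler characteristic is 6 − 15 + 10 = 1, which agrees with 1 − 0 + 0 = 1.

H_0 ≅ Z,  H_1 ≅ Z/2Z,  H_2 = 0.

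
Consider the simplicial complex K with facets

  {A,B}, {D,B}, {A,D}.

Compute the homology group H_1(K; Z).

K has 3 vertices, 3 edges.
rank ∂_1 = 2, rank ∂_2 = 0 ⇒ b_1 = 3 − 2 − 0 = 1. So H_1 ≅ Z.

H_1 = Z.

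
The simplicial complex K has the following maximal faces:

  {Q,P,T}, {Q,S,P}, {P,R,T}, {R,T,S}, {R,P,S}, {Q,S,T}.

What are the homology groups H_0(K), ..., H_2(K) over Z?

H_0 = Z,  H_1 = 0,  H_2 = Z.

We work with the vertex ordering P < Q < R < S < T. The simplices of K, each written with vertices in increasing order, are:

  0-simplices (5): P, Q, R, S, T
  1-simplices (9): PQ, PR, PS, PT, QS, QT, RS, RT, ST
  2-simplices (6): PQS, PQT, PRS, PRT, QST, RST

so the chain groups are C_0 ≅ Z^5, C_1 ≅ Z^9, C_2 ≅ Z^6.

Boundary ∂_1: C_1 → C_0 is given by ∂[p,q] = [q] − [p].
This gives a 5×9 integer matrix of rank 4; reducing to Smith normal form yields diagonal entries (1,1,1,1).

The boundary map ∂_2: C_2 → C_1 sends each 2-simplex [p,q,r] to [q,r] − [p,r] + [p,q]. For instance
  ∂RST = ST − RT + RS,
  ∂PQT = QT − PT + PQ.
The resulting 9×6 matrix has rank 5, and its Smith normal form has invariant factors (1,1,1,1,1).

From H_k ≅ ker(∂_k) / im(∂_{k+1}) we obtain:

  H_0: rank C_0 − rank ∂_1 = 5 − 4 = 1, and the invariant factors of ∂_1 are all 1, so H_0 = Z.
  H_1: rank ker ∂_1 − rank ∂_2 = (9 − 4) − 5 = 0, and the invariant factors of ∂_2 are all 1, so H_1 = 0.
  H_2: rank ker ∂_2 − rank ∂_3 = (6 − 5) − 0 = 1, and there is no ∂_3, so H_2 = Z.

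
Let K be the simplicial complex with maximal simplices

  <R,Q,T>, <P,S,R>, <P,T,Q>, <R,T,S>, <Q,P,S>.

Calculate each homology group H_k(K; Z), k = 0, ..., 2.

K has 5 vertices, 10 edges, 5 triangles.
rank ∂_0 = 0, rank ∂_1 = 4 ⇒ b_0 = 5 − 0 − 4 = 1; all invariant factors of ∂_1 are 1 so no torsion. So H_0 ≅ Z.
rank ∂_1 = 4, rank ∂_2 = 5 ⇒ b_1 = 10 − 4 − 5 = 1; all invariant factors of ∂_2 are 1 so no torsion. So H_1 ≅ Z.
rank ∂_2 = 5, rank ∂_3 = 0 ⇒ b_2 = 5 − 5 − 0 = 0. So H_2 ≅ 0.

H_0 ≅ Z,  H_1 ≅ Z,  H_2 = 0.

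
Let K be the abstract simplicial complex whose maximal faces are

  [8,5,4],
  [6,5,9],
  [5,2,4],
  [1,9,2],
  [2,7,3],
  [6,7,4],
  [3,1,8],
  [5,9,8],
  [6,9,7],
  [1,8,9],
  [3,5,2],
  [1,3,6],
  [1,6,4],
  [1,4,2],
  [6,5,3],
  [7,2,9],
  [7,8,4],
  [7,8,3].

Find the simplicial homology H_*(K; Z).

Take the total order 1 < 2 < 3 < 4 < 5 < 6 < 7 < 8 < 9 on the vertex set. Then K (dimension 2) consists of the simplices:

  0-simplices (9): [1], [2], [3], [4], [5], [6], [7], [8], [9]
  1-simplices (27): (27 of them)
  2-simplices (18): [1,2,4], [1,2,9], [1,3,6], [1,3,8], [1,4,6], [1,8,9], [2,3,5], [2,3,7], [2,4,5], [2,7,9], [3,5,6], [3,7,8], [4,5,8], [4,6,7], [4,7,8], [5,6,9], [5,8,9], [6,7,9]

Hence C_0 ≅ Z^9, C_1 ≅ Z^27, C_2 ≅ Z^18.

Boundary ∂_1: C_1 → C_0 is given by ∂[p,q] = [q] − [p]. For instance
  ∂[7,8] = [8] − [7].
As a 9×27 matrix over Z this has rank 8, with invariant factors (1,1,1,1,1,1,1,1).

Boundary ∂_2: C_2 → C_1 sends each 2-simplex [p,q,r] to [q,r] − [p,r] + [p,q]. For instance
  ∂[2,7,9] = [7,9] − [2,9] + [2,7],
  ∂[4,6,7] = [6,7] − [4,7] + [4,6].
The resulting 27×18 matrix has rank 17, and its Smith normal form has invariant factors (1,1,1,1,1,1,1,1,1,1,1,1,1,1,1,1,1).

Computing H_k = (kernel of ∂_k) / (image of ∂_{k+1}):

  H_0: rank C_0 − rank ∂_1 = 9 − 8 = 1, and the invariant factors of ∂_1 are all 1, so H_0 = Z.
  H_1: rank ker ∂_1 − rank ∂_2 = (27 − 8) − 17 = 2, and the invariant factors of ∂_2 are all 1, so H_1 = Z^2.
  H_2: rank ker ∂_2 − rank ∂_3 = (18 − 17) − 0 = 1, and there is no ∂_3, so H_2 = Z.

(K is a triangulation of the torus T^2.)

H_0 = Z,  H_1 = Z^2,  H_2 = Z.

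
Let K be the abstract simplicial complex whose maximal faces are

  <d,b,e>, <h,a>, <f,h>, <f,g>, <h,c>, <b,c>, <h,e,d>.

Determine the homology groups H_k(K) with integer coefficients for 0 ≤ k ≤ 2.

K has 8 vertices, 10 edges, 2 triangles.
rank ∂_0 = 0, rank ∂_1 = 7 ⇒ b_0 = 8 − 0 − 7 = 1; all invariant factors of ∂_1 are 1 so no torsion. So H_0 = Z.
rank ∂_1 = 7, rank ∂_2 = 2 ⇒ b_1 = 10 − 7 − 2 = 1; all invariant factors of ∂_2 are 1 so no torsion. So H_1 = Z.
rank ∂_2 = 2, rank ∂_3 = 0 ⇒ b_2 = 2 − 2 − 0 = 0. So H_2 = 0.

H_0 = Z,  H_1 = Z,  H_2 = 0.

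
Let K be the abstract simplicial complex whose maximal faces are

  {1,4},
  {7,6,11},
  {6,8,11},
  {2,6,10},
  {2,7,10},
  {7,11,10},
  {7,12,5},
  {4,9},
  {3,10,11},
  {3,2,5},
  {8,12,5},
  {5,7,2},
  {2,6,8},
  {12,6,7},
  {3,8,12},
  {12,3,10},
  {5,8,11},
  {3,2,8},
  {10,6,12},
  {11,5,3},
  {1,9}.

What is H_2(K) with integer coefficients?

H_2 = 0.

K has 12 vertices, 30 edges, 18 triangles.
rank ∂_2 = 18, rank ∂_3 = 0 ⇒ b_2 = 18 − 18 − 0 = 0. So H_2 = 0.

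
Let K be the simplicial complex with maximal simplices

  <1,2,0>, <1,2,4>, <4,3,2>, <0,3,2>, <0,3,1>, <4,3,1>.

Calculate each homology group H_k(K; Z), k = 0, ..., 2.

Fix the vertex order 0 < 1 < 2 < 3 < 4 and write every simplex with vertices in increasing order. Then dim K = 2 and the simplices of K are:

  0-simplices (5): [0], [1], [2], [3], [4]
  1-simplices (9): [0,1], [0,2], [0,3], [1,2], [1,3], [1,4], [2,3], [2,4], [3,4]
  2-simplices (6): [0,1,2], [0,1,3], [0,2,3], [1,2,4], [1,3,4], [2,3,4]

giving chain groups C_0 ≅ Z^5, C_1 ≅ Z^9, C_2 ≅ Z^6.

Boundary ∂_1: C_1 → C_0 maps an edge to its endpoints' difference, ∂[p,q] = q − p. For instance
  ∂[0,2] = [2] − [0].
This gives a 5×9 integer matrix of rank 4; reducing to Smith normal form yields diagonal entries (1,1,1,1).

Boundary ∂_2: C_2 → C_1 maps a triangle to the signed sum of its edges. For instance
  ∂[0,1,2] = [1,2] − [0,2] + [0,1],
  ∂[0,2,3] = [2,3] − [0,3] + [0,2].
The 9×6 boundary matrix has rank 5 and Smith normal form diag(1,1,1,1,1).

Reading off H_k = ker ∂_k / im ∂_{k+1}:

  H_0: rank C_0 − rank ∂_1 = 5 − 4 = 1, and the invariant factors of ∂_1 are all 1, so H_0 ≅ Z.
  H_1: rank ker ∂_1 − rank ∂_2 = (9 − 4) − 5 = 0, and the invariant factors of ∂_2 are all 1, so H_1 ≅ 0.
  H_2: rank ker ∂_2 − rank ∂_3 = (6 − 5) − 0 = 1, and there is no ∂_3, so H_2 ≅ Z.

As a check, the Euler characteristic is 5 − 9 + 6 = 2, which agrees with 1 − 0 + 1 = 2.
(K is a triangulation of the 2-sphere S^2.)

H_0 = Z,  H_1 = 0,  H_2 = Z.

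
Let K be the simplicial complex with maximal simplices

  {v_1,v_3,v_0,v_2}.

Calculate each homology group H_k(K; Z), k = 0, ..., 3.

H_0 = Z,  H_1 = 0,  H_2 = 0,  H_3 = 0.

Fix the vertex order v_0 < v_1 < v_2 < v_3 and write every simplex with vertices in increasing order. Then dim K = 3 and the simplices of K are:

  0-simplices (4): [v_0], [v_1], [v_2], [v_3]
  1-simplices (6): [v_0,v_1], [v_0,v_2], [v_0,v_3], [v_1,v_2], [v_1,v_3], [v_2,v_3]
  2-simplices (4): [v_0,v_1,v_2], [v_0,v_1,v_3], [v_0,v_2,v_3], [v_1,v_2,v_3]
  3-simplices (1): [v_0,v_1,v_2,v_3]

giving chain groups C_0 ≅ Z^4, C_1 ≅ Z^6, C_2 ≅ Z^4, C_3 ≅ Z^1.

The boundary map ∂_1: C_1 → C_0 maps an edge to its endpoints' difference, ∂[p,q] = q − p.
The 4×6 boundary matrix has rank 3 and Smith normal form diag(1,1,1).

The boundary map ∂_2: C_2 → C_1 sends each 2-simplex [p,q,r] to [q,r] − [p,r] + [p,q]. For instance
  ∂[v_0,v_1,v_2] = [v_1,v_2] − [v_0,v_2] + [v_0,v_1],
  ∂[v_1,v_2,v_3] = [v_2,v_3] − [v_1,v_3] + [v_1,v_2].
The resulting 6×4 matrix has rank 3, and its Smith normal form has invariant factors (1,1,1).

Boundary ∂_3: C_3 → C_2 sends each 3-simplex σ to the alternating sum Σ_i (−1)^i (σ with its i-th vertex removed). For instance
  ∂[v_0,v_1,v_2,v_3] = [v_1,v_2,v_3] − [v_0,v_2,v_3] + [v_0,v_1,v_3] − [v_0,v_1,v_2].
The resulting 4×1 matrix has rank 1, and its Smith normal form has invariant factors (1).

Now H_k = ker ∂_k / im ∂_{k+1}, so:

  H_0: rank C_0 − rank ∂_1 = 4 − 3 = 1, and the invariant factors of ∂_1 are all 1, so H_0 = Z.
  H_1: rank ker ∂_1 − rank ∂_2 = (6 − 3) − 3 = 0, and the invariant factors of ∂_2 are all 1, so H_1 = 0.
  H_2: rank ker ∂_2 − rank ∂_3 = (4 − 3) − 1 = 0, and the invariant factors of ∂_3 are all 1, so H_2 = 0.
  H_3: rank ker ∂_3 − rank ∂_4 = (1 − 1) − 0 = 0, and there is no ∂_4, so H_3 = 0.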